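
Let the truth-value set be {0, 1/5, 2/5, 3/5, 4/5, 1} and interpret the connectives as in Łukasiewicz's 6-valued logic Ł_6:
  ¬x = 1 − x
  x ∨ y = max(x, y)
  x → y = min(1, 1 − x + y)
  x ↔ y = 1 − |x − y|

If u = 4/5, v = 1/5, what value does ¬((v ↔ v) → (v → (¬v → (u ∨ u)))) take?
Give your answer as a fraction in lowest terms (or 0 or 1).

0

v ↔ v = 1/5 ↔ 1/5 = 1
¬v = ¬1/5 = 4/5
u ∨ u = 4/5 ∨ 4/5 = 4/5
¬v → (u ∨ u) = 4/5 → 4/5 = 1
v → (¬v → (u ∨ u)) = 1/5 → 1 = 1
(v ↔ v) → (v → (¬v → (u ∨ u))) = 1 → 1 = 1
¬((v ↔ v) → (v → (¬v → (u ∨ u)))) = ¬1 = 0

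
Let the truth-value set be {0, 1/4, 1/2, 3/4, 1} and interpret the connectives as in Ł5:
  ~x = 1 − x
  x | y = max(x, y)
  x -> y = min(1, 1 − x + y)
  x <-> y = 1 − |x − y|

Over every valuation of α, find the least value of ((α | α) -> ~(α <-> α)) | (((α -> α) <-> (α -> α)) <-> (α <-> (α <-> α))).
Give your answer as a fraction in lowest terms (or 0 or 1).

1/2

Take α = 1/2:
α | α = 1/2 | 1/2 = 1/2
α <-> α = 1/2 <-> 1/2 = 1
~(α <-> α) = ~1 = 0
(α | α) -> ~(α <-> α) = 1/2 -> 0 = 1/2
α -> α = 1/2 -> 1/2 = 1
α -> α = 1/2 -> 1/2 = 1
(α -> α) <-> (α -> α) = 1 <-> 1 = 1
α <-> α = 1/2 <-> 1/2 = 1
α <-> (α <-> α) = 1/2 <-> 1 = 1/2
((α -> α) <-> (α -> α)) <-> (α <-> (α <-> α)) = 1 <-> 1/2 = 1/2
((α | α) -> ~(α <-> α)) | (((α -> α) <-> (α -> α)) <-> (α <-> (α <-> α))) = 1/2 | 1/2 = 1/2
No assignment yields a value below 1/2, so this is the minimum.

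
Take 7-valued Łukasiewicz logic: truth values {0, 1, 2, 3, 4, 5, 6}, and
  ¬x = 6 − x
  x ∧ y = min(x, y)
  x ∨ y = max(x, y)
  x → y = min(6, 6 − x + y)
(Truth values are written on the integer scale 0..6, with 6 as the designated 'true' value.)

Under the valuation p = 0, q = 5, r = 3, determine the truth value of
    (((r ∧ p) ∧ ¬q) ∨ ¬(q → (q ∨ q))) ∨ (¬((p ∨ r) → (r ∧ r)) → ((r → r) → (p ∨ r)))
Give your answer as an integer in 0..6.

r ∧ p = 3 ∧ 0 = 0
¬q = ¬5 = 1
(r ∧ p) ∧ ¬q = 0 ∧ 1 = 0
q ∨ q = 5 ∨ 5 = 5
q → (q ∨ q) = 5 → 5 = 6
¬(q → (q ∨ q)) = ¬6 = 0
((r ∧ p) ∧ ¬q) ∨ ¬(q → (q ∨ q)) = 0 ∨ 0 = 0
p ∨ r = 0 ∨ 3 = 3
r ∧ r = 3 ∧ 3 = 3
(p ∨ r) → (r ∧ r) = 3 → 3 = 6
¬((p ∨ r) → (r ∧ r)) = ¬6 = 0
r → r = 3 → 3 = 6
p ∨ r = 0 ∨ 3 = 3
(r → r) → (p ∨ r) = 6 → 3 = 3
¬((p ∨ r) → (r ∧ r)) → ((r → r) → (p ∨ r)) = 0 → 3 = 6
(((r ∧ p) ∧ ¬q) ∨ ¬(q → (q ∨ q))) ∨ (¬((p ∨ r) → (r ∧ r)) → ((r → r) → (p ∨ r))) = 0 ∨ 6 = 6

6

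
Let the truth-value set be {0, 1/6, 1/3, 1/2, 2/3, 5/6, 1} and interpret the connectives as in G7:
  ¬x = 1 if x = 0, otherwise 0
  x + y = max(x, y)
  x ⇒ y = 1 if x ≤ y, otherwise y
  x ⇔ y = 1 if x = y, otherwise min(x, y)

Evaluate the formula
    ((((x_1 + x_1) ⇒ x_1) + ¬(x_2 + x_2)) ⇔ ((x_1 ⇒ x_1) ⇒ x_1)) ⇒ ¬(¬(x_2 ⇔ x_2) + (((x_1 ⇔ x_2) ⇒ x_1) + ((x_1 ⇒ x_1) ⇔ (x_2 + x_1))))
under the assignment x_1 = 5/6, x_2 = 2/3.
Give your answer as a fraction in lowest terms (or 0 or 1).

0

x_1 + x_1 = 5/6 + 5/6 = 5/6
(x_1 + x_1) ⇒ x_1 = 5/6 ⇒ 5/6 = 1
x_2 + x_2 = 2/3 + 2/3 = 2/3
¬(x_2 + x_2) = ¬2/3 = 0
((x_1 + x_1) ⇒ x_1) + ¬(x_2 + x_2) = 1 + 0 = 1
x_1 ⇒ x_1 = 5/6 ⇒ 5/6 = 1
(x_1 ⇒ x_1) ⇒ x_1 = 1 ⇒ 5/6 = 5/6
(((x_1 + x_1) ⇒ x_1) + ¬(x_2 + x_2)) ⇔ ((x_1 ⇒ x_1) ⇒ x_1) = 1 ⇔ 5/6 = 5/6
x_2 ⇔ x_2 = 2/3 ⇔ 2/3 = 1
¬(x_2 ⇔ x_2) = ¬1 = 0
x_1 ⇔ x_2 = 5/6 ⇔ 2/3 = 2/3
(x_1 ⇔ x_2) ⇒ x_1 = 2/3 ⇒ 5/6 = 1
x_1 ⇒ x_1 = 5/6 ⇒ 5/6 = 1
x_2 + x_1 = 2/3 + 5/6 = 5/6
(x_1 ⇒ x_1) ⇔ (x_2 + x_1) = 1 ⇔ 5/6 = 5/6
((x_1 ⇔ x_2) ⇒ x_1) + ((x_1 ⇒ x_1) ⇔ (x_2 + x_1)) = 1 + 5/6 = 1
¬(x_2 ⇔ x_2) + (((x_1 ⇔ x_2) ⇒ x_1) + ((x_1 ⇒ x_1) ⇔ (x_2 + x_1))) = 0 + 1 = 1
¬(¬(x_2 ⇔ x_2) + (((x_1 ⇔ x_2) ⇒ x_1) + ((x_1 ⇒ x_1) ⇔ (x_2 + x_1)))) = ¬1 = 0
((((x_1 + x_1) ⇒ x_1) + ¬(x_2 + x_2)) ⇔ ((x_1 ⇒ x_1) ⇒ x_1)) ⇒ ¬(¬(x_2 ⇔ x_2) + (((x_1 ⇔ x_2) ⇒ x_1) + ((x_1 ⇒ x_1) ⇔ (x_2 + x_1)))) = 5/6 ⇒ 0 = 0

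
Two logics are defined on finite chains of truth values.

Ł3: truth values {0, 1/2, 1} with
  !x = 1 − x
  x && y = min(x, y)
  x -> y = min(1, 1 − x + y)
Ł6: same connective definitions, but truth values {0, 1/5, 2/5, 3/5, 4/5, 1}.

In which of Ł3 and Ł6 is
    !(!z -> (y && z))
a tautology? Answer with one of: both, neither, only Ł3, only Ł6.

neither

In Ł3: at y = 0, z = 1/2 the value is 1/2 — not a tautology.
In Ł6: at y = 0, z = 1/5 the value is 4/5 — not a tautology.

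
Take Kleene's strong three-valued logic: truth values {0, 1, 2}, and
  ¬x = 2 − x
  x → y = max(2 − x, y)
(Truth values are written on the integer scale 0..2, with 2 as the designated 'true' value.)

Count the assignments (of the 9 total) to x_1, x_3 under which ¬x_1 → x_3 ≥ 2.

x_1 = 0, x_3 = 0 ↦ 0  <
x_1 = 0, x_3 = 1 ↦ 1  <
x_1 = 0, x_3 = 2 ↦ 2  ≥
x_1 = 1, x_3 = 0 ↦ 1  <
x_1 = 1, x_3 = 1 ↦ 1  <
x_1 = 1, x_3 = 2 ↦ 2  ≥
x_1 = 2, x_3 = 0 ↦ 2  ≥
x_1 = 2, x_3 = 1 ↦ 2  ≥
x_1 = 2, x_3 = 2 ↦ 2  ≥
So 5 of the 9 assignments meet the threshold.

5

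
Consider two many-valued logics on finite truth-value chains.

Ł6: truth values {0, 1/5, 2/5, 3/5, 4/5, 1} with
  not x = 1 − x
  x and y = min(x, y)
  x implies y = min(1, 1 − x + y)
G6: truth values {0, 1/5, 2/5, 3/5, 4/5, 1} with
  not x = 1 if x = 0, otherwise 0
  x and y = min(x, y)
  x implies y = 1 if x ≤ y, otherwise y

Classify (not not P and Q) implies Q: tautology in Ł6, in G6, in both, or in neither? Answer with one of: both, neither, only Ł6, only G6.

both

In Ł6: every assignment gives 1 — tautology.
In G6: every assignment gives 1 — tautology.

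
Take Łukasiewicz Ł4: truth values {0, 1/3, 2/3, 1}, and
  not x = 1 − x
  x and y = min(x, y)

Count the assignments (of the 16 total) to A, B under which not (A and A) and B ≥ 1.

A = 0, B = 0 ↦ 0  <
A = 0, B = 1/3 ↦ 1/3  <
A = 0, B = 2/3 ↦ 2/3  <
A = 0, B = 1 ↦ 1  ≥
A = 1/3, B = 0 ↦ 0  <
A = 1/3, B = 1/3 ↦ 1/3  <
A = 1/3, B = 2/3 ↦ 2/3  <
A = 1/3, B = 1 ↦ 2/3  <
A = 2/3, B = 0 ↦ 0  <
A = 2/3, B = 1/3 ↦ 1/3  <
A = 2/3, B = 2/3 ↦ 1/3  <
A = 2/3, B = 1 ↦ 1/3  <
A = 1, B = 0 ↦ 0  <
A = 1, B = 1/3 ↦ 0  <
A = 1, B = 2/3 ↦ 0  <
A = 1, B = 1 ↦ 0  <
So 1 of the 16 assignments meets the threshold.

1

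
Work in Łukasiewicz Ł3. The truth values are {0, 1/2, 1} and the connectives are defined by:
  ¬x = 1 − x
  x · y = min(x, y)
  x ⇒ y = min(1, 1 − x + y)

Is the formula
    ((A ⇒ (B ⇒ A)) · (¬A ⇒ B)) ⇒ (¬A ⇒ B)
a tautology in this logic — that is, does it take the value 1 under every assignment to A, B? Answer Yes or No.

A = 0, B = 0 ↦ 1
A = 0, B = 1/2 ↦ 1
A = 0, B = 1 ↦ 1
A = 1/2, B = 0 ↦ 1
A = 1/2, B = 1/2 ↦ 1
A = 1/2, B = 1 ↦ 1
A = 1, B = 0 ↦ 1
A = 1, B = 1/2 ↦ 1
A = 1, B = 1 ↦ 1
Every assignment gives a value ≥ 1.

Yes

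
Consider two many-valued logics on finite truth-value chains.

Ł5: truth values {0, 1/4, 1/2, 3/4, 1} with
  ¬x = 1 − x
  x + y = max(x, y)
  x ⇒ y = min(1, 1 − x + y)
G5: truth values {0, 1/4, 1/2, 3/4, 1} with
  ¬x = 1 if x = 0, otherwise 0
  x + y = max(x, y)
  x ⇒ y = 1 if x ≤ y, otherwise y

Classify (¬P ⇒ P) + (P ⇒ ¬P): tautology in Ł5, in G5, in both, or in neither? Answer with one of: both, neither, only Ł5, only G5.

both

In Ł5: every assignment gives 1 — tautology.
In G5: every assignment gives 1 — tautology.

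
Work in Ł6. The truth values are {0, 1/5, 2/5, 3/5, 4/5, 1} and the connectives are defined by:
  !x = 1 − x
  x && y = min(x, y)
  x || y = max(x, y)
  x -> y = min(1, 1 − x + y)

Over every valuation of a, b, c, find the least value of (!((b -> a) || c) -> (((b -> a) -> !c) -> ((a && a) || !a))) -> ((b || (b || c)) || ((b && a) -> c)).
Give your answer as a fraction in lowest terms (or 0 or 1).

3/5

Take a = 2/5, b = 2/5, c = 0:
b -> a = 2/5 -> 2/5 = 1
(b -> a) || c = 1 || 0 = 1
!((b -> a) || c) = !1 = 0
b -> a = 2/5 -> 2/5 = 1
!c = !0 = 1
(b -> a) -> !c = 1 -> 1 = 1
a && a = 2/5 && 2/5 = 2/5
!a = !2/5 = 3/5
(a && a) || !a = 2/5 || 3/5 = 3/5
((b -> a) -> !c) -> ((a && a) || !a) = 1 -> 3/5 = 3/5
!((b -> a) || c) -> (((b -> a) -> !c) -> ((a && a) || !a)) = 0 -> 3/5 = 1
b || c = 2/5 || 0 = 2/5
b || (b || c) = 2/5 || 2/5 = 2/5
b && a = 2/5 && 2/5 = 2/5
(b && a) -> c = 2/5 -> 0 = 3/5
(b || (b || c)) || ((b && a) -> c) = 2/5 || 3/5 = 3/5
(!((b -> a) || c) -> (((b -> a) -> !c) -> ((a && a) || !a))) -> ((b || (b || c)) || ((b && a) -> c)) = 1 -> 3/5 = 3/5
No assignment yields a value below 3/5, so this is the minimum.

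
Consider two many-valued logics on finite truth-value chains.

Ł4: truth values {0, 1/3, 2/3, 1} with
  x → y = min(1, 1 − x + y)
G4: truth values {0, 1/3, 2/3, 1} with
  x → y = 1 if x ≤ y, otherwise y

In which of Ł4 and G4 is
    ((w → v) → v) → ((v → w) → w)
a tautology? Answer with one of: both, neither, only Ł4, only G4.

only Ł4

In Ł4: every assignment gives 1 — tautology.
In G4: at v = 0, w = 1/3 the value is 1/3 — not a tautology.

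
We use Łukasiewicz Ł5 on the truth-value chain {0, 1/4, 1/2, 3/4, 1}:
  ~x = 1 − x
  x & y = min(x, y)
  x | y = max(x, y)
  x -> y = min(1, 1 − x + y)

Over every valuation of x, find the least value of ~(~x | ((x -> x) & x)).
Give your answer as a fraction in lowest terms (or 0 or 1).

Take x = 0:
~x = ~0 = 1
x -> x = 0 -> 0 = 1
(x -> x) & x = 1 & 0 = 0
~x | ((x -> x) & x) = 1 | 0 = 1
~(~x | ((x -> x) & x)) = ~1 = 0
No assignment yields a value below 0, so this is the minimum.

0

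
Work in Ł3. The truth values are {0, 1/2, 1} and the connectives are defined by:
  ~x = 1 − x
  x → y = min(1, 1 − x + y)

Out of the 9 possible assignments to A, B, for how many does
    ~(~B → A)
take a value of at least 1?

1

A = 0, B = 0 ↦ 1  ≥
A = 0, B = 1/2 ↦ 1/2  <
A = 0, B = 1 ↦ 0  <
A = 1/2, B = 0 ↦ 1/2  <
A = 1/2, B = 1/2 ↦ 0  <
A = 1/2, B = 1 ↦ 0  <
A = 1, B = 0 ↦ 0  <
A = 1, B = 1/2 ↦ 0  <
A = 1, B = 1 ↦ 0  <
So 1 of the 9 assignments meets the threshold.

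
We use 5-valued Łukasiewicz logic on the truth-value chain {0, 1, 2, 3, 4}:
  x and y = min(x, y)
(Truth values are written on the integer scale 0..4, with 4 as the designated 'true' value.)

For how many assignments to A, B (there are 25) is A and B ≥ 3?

4

value 4: 1 assignment (counts)
value 3: 3 assignments (counts)
value 2: 5 assignments
value 1: 7 assignments
value 0: 9 assignments
So 4 of the 25 assignments meet the threshold.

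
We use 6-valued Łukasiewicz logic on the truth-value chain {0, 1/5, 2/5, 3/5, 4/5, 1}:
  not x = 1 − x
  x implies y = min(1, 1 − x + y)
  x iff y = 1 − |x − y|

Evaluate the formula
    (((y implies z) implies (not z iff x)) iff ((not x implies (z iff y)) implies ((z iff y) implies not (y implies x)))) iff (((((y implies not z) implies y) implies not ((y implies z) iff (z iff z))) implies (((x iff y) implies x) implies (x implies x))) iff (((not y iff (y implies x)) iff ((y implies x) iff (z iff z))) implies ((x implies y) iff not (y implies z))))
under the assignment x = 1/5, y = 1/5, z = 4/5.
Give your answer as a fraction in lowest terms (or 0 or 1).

1/5

y implies z = 1/5 implies 4/5 = 1
not z = not 4/5 = 1/5
not z iff x = 1/5 iff 1/5 = 1
(y implies z) implies (not z iff x) = 1 implies 1 = 1
not x = not 1/5 = 4/5
z iff y = 4/5 iff 1/5 = 2/5
not x implies (z iff y) = 4/5 implies 2/5 = 3/5
z iff y = 4/5 iff 1/5 = 2/5
y implies x = 1/5 implies 1/5 = 1
not (y implies x) = not 1 = 0
(z iff y) implies not (y implies x) = 2/5 implies 0 = 3/5
(not x implies (z iff y)) implies ((z iff y) implies not (y implies x)) = 3/5 implies 3/5 = 1
((y implies z) implies (not z iff x)) iff ((not x implies (z iff y)) implies ((z iff y) implies not (y implies x))) = 1 iff 1 = 1
not z = not 4/5 = 1/5
y implies not z = 1/5 implies 1/5 = 1
(y implies not z) implies y = 1 implies 1/5 = 1/5
y implies z = 1/5 implies 4/5 = 1
z iff z = 4/5 iff 4/5 = 1
(y implies z) iff (z iff z) = 1 iff 1 = 1
not ((y implies z) iff (z iff z)) = not 1 = 0
((y implies not z) implies y) implies not ((y implies z) iff (z iff z)) = 1/5 implies 0 = 4/5
x iff y = 1/5 iff 1/5 = 1
(x iff y) implies x = 1 implies 1/5 = 1/5
x implies x = 1/5 implies 1/5 = 1
((x iff y) implies x) implies (x implies x) = 1/5 implies 1 = 1
(((y implies not z) implies y) implies not ((y implies z) iff (z iff z))) implies (((x iff y) implies x) implies (x implies x)) = 4/5 implies 1 = 1
not y = not 1/5 = 4/5
y implies x = 1/5 implies 1/5 = 1
not y iff (y implies x) = 4/5 iff 1 = 4/5
y implies x = 1/5 implies 1/5 = 1
z iff z = 4/5 iff 4/5 = 1
(y implies x) iff (z iff z) = 1 iff 1 = 1
(not y iff (y implies x)) iff ((y implies x) iff (z iff z)) = 4/5 iff 1 = 4/5
x implies y = 1/5 implies 1/5 = 1
y implies z = 1/5 implies 4/5 = 1
not (y implies z) = not 1 = 0
(x implies y) iff not (y implies z) = 1 iff 0 = 0
((not y iff (y implies x)) iff ((y implies x) iff (z iff z))) implies ((x implies y) iff not (y implies z)) = 4/5 implies 0 = 1/5
((((y implies not z) implies y) implies not ((y implies z) iff (z iff z))) implies (((x iff y) implies x) implies (x implies x))) iff (((not y iff (y implies x)) iff ((y implies x) iff (z iff z))) implies ((x implies y) iff not (y implies z))) = 1 iff 1/5 = 1/5
(((y implies z) implies (not z iff x)) iff ((not x implies (z iff y)) implies ((z iff y) implies not (y implies x)))) iff (((((y implies not z) implies y) implies not ((y implies z) iff (z iff z))) implies (((x iff y) implies x) implies (x implies x))) iff (((not y iff (y implies x)) iff ((y implies x) iff (z iff z))) implies ((x implies y) iff not (y implies z)))) = 1 iff 1/5 = 1/5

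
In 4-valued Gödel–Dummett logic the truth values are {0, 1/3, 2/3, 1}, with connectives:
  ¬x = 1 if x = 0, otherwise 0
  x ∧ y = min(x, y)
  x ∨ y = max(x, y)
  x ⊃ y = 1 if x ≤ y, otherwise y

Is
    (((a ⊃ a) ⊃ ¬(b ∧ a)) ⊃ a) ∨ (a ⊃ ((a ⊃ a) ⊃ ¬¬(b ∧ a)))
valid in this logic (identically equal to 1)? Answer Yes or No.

Counterexample: take a = 1/3, b = 0.
a ⊃ a = 1/3 ⊃ 1/3 = 1
b ∧ a = 0 ∧ 1/3 = 0
¬(b ∧ a) = ¬0 = 1
(a ⊃ a) ⊃ ¬(b ∧ a) = 1 ⊃ 1 = 1
((a ⊃ a) ⊃ ¬(b ∧ a)) ⊃ a = 1 ⊃ 1/3 = 1/3
a ⊃ a = 1/3 ⊃ 1/3 = 1
b ∧ a = 0 ∧ 1/3 = 0
¬(b ∧ a) = ¬0 = 1
¬¬(b ∧ a) = ¬1 = 0
(a ⊃ a) ⊃ ¬¬(b ∧ a) = 1 ⊃ 0 = 0
a ⊃ ((a ⊃ a) ⊃ ¬¬(b ∧ a)) = 1/3 ⊃ 0 = 0
(((a ⊃ a) ⊃ ¬(b ∧ a)) ⊃ a) ∨ (a ⊃ ((a ⊃ a) ⊃ ¬¬(b ∧ a))) = 1/3 ∨ 0 = 1/3
This gives 1/3 ≠ 1.

No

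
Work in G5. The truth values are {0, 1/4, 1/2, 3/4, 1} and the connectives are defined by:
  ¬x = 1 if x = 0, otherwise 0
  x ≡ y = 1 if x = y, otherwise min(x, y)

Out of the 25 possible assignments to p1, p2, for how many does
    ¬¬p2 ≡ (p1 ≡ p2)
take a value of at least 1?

value 1: 8 assignments (counts)
value 3/4: 2 assignments
value 1/2: 4 assignments
value 1/4: 6 assignments
value 0: 5 assignments
So 8 of the 25 assignments meet the threshold.

8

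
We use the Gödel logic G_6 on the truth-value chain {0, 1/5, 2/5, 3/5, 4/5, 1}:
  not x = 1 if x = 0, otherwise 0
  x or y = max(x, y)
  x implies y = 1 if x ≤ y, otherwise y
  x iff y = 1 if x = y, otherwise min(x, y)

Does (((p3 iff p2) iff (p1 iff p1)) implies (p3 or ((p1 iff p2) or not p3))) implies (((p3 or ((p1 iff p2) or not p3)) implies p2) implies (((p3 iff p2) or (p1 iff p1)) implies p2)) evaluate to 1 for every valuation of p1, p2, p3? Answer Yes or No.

No

Counterexample: take p1 = 0, p2 = 2/5, p3 = 1/5.
p3 iff p2 = 1/5 iff 2/5 = 1/5
p1 iff p1 = 0 iff 0 = 1
(p3 iff p2) iff (p1 iff p1) = 1/5 iff 1 = 1/5
p1 iff p2 = 0 iff 2/5 = 0
not p3 = not 1/5 = 0
(p1 iff p2) or not p3 = 0 or 0 = 0
p3 or ((p1 iff p2) or not p3) = 1/5 or 0 = 1/5
((p3 iff p2) iff (p1 iff p1)) implies (p3 or ((p1 iff p2) or not p3)) = 1/5 implies 1/5 = 1
p1 iff p2 = 0 iff 2/5 = 0
not p3 = not 1/5 = 0
(p1 iff p2) or not p3 = 0 or 0 = 0
p3 or ((p1 iff p2) or not p3) = 1/5 or 0 = 1/5
(p3 or ((p1 iff p2) or not p3)) implies p2 = 1/5 implies 2/5 = 1
p3 iff p2 = 1/5 iff 2/5 = 1/5
p1 iff p1 = 0 iff 0 = 1
(p3 iff p2) or (p1 iff p1) = 1/5 or 1 = 1
((p3 iff p2) or (p1 iff p1)) implies p2 = 1 implies 2/5 = 2/5
((p3 or ((p1 iff p2) or not p3)) implies p2) implies (((p3 iff p2) or (p1 iff p1)) implies p2) = 1 implies 2/5 = 2/5
(((p3 iff p2) iff (p1 iff p1)) implies (p3 or ((p1 iff p2) or not p3))) implies (((p3 or ((p1 iff p2) or not p3)) implies p2) implies (((p3 iff p2) or (p1 iff p1)) implies p2)) = 1 implies 2/5 = 2/5
This gives 2/5 ≠ 1.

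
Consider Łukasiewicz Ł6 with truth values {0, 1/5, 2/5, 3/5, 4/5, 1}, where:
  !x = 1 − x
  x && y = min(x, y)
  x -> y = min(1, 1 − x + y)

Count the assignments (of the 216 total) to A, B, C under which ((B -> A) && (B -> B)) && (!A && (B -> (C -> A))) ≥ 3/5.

72

value 1: 6 assignments (counts)
value 4/5: 24 assignments (counts)
value 3/5: 42 assignments (counts)
value 2/5: 54 assignments
value 1/5: 48 assignments
value 0: 42 assignments
So 72 of the 216 assignments meet the threshold.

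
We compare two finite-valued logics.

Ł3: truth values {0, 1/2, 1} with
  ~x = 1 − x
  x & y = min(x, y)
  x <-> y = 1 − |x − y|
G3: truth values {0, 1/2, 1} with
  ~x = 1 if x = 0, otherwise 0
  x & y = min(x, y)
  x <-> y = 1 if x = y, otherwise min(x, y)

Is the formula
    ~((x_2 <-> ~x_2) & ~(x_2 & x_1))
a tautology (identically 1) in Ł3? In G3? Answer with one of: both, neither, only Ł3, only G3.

only G3

In Ł3: at x_1 = 0, x_2 = 1/2 the value is 0 — not a tautology.
In G3: every assignment gives 1 — tautology.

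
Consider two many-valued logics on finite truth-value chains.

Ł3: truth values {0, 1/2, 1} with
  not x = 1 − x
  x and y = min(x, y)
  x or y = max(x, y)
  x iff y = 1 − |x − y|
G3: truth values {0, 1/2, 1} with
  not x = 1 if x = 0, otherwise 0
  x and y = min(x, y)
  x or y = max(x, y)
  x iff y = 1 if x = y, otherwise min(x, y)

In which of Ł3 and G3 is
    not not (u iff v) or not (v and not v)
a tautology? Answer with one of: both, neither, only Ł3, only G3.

only G3

In Ł3: at u = 0, v = 1/2 the value is 1/2 — not a tautology.
In G3: every assignment gives 1 — tautology.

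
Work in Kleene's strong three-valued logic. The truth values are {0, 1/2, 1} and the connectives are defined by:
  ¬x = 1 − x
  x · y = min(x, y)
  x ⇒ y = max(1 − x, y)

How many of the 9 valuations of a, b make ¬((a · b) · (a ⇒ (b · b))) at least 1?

5

a = 0, b = 0 ↦ 1  ≥
a = 0, b = 1/2 ↦ 1  ≥
a = 0, b = 1 ↦ 1  ≥
a = 1/2, b = 0 ↦ 1  ≥
a = 1/2, b = 1/2 ↦ 1/2  <
a = 1/2, b = 1 ↦ 1/2  <
a = 1, b = 0 ↦ 1  ≥
a = 1, b = 1/2 ↦ 1/2  <
a = 1, b = 1 ↦ 0  <
So 5 of the 9 assignments meet the threshold.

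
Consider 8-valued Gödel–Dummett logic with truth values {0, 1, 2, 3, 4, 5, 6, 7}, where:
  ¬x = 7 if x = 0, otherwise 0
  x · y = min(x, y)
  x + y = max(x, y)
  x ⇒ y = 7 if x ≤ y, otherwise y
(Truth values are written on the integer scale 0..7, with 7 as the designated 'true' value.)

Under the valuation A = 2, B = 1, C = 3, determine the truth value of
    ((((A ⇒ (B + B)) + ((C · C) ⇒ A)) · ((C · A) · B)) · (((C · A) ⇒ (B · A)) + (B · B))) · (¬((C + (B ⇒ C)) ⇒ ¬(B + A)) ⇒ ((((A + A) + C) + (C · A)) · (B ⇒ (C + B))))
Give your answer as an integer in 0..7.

1

B + B = 1 + 1 = 1
A ⇒ (B + B) = 2 ⇒ 1 = 1
C · C = 3 · 3 = 3
(C · C) ⇒ A = 3 ⇒ 2 = 2
(A ⇒ (B + B)) + ((C · C) ⇒ A) = 1 + 2 = 2
C · A = 3 · 2 = 2
(C · A) · B = 2 · 1 = 1
((A ⇒ (B + B)) + ((C · C) ⇒ A)) · ((C · A) · B) = 2 · 1 = 1
C · A = 3 · 2 = 2
B · A = 1 · 2 = 1
(C · A) ⇒ (B · A) = 2 ⇒ 1 = 1
B · B = 1 · 1 = 1
((C · A) ⇒ (B · A)) + (B · B) = 1 + 1 = 1
(((A ⇒ (B + B)) + ((C · C) ⇒ A)) · ((C · A) · B)) · (((C · A) ⇒ (B · A)) + (B · B)) = 1 · 1 = 1
B ⇒ C = 1 ⇒ 3 = 7
C + (B ⇒ C) = 3 + 7 = 7
B + A = 1 + 2 = 2
¬(B + A) = ¬2 = 0
(C + (B ⇒ C)) ⇒ ¬(B + A) = 7 ⇒ 0 = 0
¬((C + (B ⇒ C)) ⇒ ¬(B + A)) = ¬0 = 7
A + A = 2 + 2 = 2
(A + A) + C = 2 + 3 = 3
C · A = 3 · 2 = 2
((A + A) + C) + (C · A) = 3 + 2 = 3
C + B = 3 + 1 = 3
B ⇒ (C + B) = 1 ⇒ 3 = 7
(((A + A) + C) + (C · A)) · (B ⇒ (C + B)) = 3 · 7 = 3
¬((C + (B ⇒ C)) ⇒ ¬(B + A)) ⇒ ((((A + A) + C) + (C · A)) · (B ⇒ (C + B))) = 7 ⇒ 3 = 3
((((A ⇒ (B + B)) + ((C · C) ⇒ A)) · ((C · A) · B)) · (((C · A) ⇒ (B · A)) + (B · B))) · (¬((C + (B ⇒ C)) ⇒ ¬(B + A)) ⇒ ((((A + A) + C) + (C · A)) · (B ⇒ (C + B)))) = 1 · 3 = 1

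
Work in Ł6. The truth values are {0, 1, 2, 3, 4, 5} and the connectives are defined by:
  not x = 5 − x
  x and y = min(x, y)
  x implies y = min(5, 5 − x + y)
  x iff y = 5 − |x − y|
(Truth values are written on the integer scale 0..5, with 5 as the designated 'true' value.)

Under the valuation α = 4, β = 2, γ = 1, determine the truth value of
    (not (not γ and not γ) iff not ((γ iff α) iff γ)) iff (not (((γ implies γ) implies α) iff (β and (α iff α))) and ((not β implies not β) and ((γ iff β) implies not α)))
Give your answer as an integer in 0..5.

not γ = not 1 = 4
not γ = not 1 = 4
not γ and not γ = 4 and 4 = 4
not (not γ and not γ) = not 4 = 1
γ iff α = 1 iff 4 = 2
(γ iff α) iff γ = 2 iff 1 = 4
not ((γ iff α) iff γ) = not 4 = 1
not (not γ and not γ) iff not ((γ iff α) iff γ) = 1 iff 1 = 5
γ implies γ = 1 implies 1 = 5
(γ implies γ) implies α = 5 implies 4 = 4
α iff α = 4 iff 4 = 5
β and (α iff α) = 2 and 5 = 2
((γ implies γ) implies α) iff (β and (α iff α)) = 4 iff 2 = 3
not (((γ implies γ) implies α) iff (β and (α iff α))) = not 3 = 2
not β = not 2 = 3
not β = not 2 = 3
not β implies not β = 3 implies 3 = 5
γ iff β = 1 iff 2 = 4
not α = not 4 = 1
(γ iff β) implies not α = 4 implies 1 = 2
(not β implies not β) and ((γ iff β) implies not α) = 5 and 2 = 2
not (((γ implies γ) implies α) iff (β and (α iff α))) and ((not β implies not β) and ((γ iff β) implies not α)) = 2 and 2 = 2
(not (not γ and not γ) iff not ((γ iff α) iff γ)) iff (not (((γ implies γ) implies α) iff (β and (α iff α))) and ((not β implies not β) and ((γ iff β) implies not α))) = 5 iff 2 = 2

2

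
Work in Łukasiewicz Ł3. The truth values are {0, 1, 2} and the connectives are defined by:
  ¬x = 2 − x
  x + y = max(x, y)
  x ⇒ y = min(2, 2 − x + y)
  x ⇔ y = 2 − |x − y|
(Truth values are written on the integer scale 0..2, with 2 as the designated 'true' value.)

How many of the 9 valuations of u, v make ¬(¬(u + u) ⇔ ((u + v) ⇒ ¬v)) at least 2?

u = 0, v = 0 ↦ 0  <
u = 0, v = 1 ↦ 0  <
u = 0, v = 2 ↦ 2  ≥
u = 1, v = 0 ↦ 1  <
u = 1, v = 1 ↦ 1  <
u = 1, v = 2 ↦ 1  <
u = 2, v = 0 ↦ 2  ≥
u = 2, v = 1 ↦ 1  <
u = 2, v = 2 ↦ 0  <
So 2 of the 9 assignments meet the threshold.

2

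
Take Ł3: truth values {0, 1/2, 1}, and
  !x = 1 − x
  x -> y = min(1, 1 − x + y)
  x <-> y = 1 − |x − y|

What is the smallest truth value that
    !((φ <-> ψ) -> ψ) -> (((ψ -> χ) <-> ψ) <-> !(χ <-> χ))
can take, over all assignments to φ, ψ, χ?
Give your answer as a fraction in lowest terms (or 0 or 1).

1/2

Take φ = 1/2, ψ = 1/2, χ = 0:
φ <-> ψ = 1/2 <-> 1/2 = 1
(φ <-> ψ) -> ψ = 1 -> 1/2 = 1/2
!((φ <-> ψ) -> ψ) = !1/2 = 1/2
ψ -> χ = 1/2 -> 0 = 1/2
(ψ -> χ) <-> ψ = 1/2 <-> 1/2 = 1
χ <-> χ = 0 <-> 0 = 1
!(χ <-> χ) = !1 = 0
((ψ -> χ) <-> ψ) <-> !(χ <-> χ) = 1 <-> 0 = 0
!((φ <-> ψ) -> ψ) -> (((ψ -> χ) <-> ψ) <-> !(χ <-> χ)) = 1/2 -> 0 = 1/2
No assignment yields a value below 1/2, so this is the minimum.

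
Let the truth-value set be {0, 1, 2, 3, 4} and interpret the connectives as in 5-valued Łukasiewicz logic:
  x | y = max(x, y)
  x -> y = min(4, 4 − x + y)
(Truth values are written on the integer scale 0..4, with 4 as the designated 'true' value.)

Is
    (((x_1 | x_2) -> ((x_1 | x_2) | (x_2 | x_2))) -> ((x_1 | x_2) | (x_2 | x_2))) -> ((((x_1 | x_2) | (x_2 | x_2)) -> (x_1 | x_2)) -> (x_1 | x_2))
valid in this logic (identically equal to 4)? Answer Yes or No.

Yes

At x_1 = 3, x_2 = 4, for instance:
x_1 | x_2 = 3 | 4 = 4
x_1 | x_2 = 3 | 4 = 4
x_2 | x_2 = 4 | 4 = 4
(x_1 | x_2) | (x_2 | x_2) = 4 | 4 = 4
(x_1 | x_2) -> ((x_1 | x_2) | (x_2 | x_2)) = 4 -> 4 = 4
((x_1 | x_2) -> ((x_1 | x_2) | (x_2 | x_2))) -> ((x_1 | x_2) | (x_2 | x_2)) = 4 -> 4 = 4
((x_1 | x_2) | (x_2 | x_2)) -> (x_1 | x_2) = 4 -> 4 = 4
(((x_1 | x_2) | (x_2 | x_2)) -> (x_1 | x_2)) -> (x_1 | x_2) = 4 -> 4 = 4
(((x_1 | x_2) -> ((x_1 | x_2) | (x_2 | x_2))) -> ((x_1 | x_2) | (x_2 | x_2))) -> ((((x_1 | x_2) | (x_2 | x_2)) -> (x_1 | x_2)) -> (x_1 | x_2)) = 4 -> 4 = 4
and checking the remaining 24 assignments likewise gives ≥ 4 in every case.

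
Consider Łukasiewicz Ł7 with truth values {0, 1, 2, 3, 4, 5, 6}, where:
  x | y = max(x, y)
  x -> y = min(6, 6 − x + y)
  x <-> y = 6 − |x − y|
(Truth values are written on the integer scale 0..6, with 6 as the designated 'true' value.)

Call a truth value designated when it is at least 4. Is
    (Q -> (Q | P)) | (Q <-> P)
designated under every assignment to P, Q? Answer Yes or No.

At P = 1, Q = 0, for instance:
Q | P = 0 | 1 = 1
Q -> (Q | P) = 0 -> 1 = 6
Q <-> P = 0 <-> 1 = 5
(Q -> (Q | P)) | (Q <-> P) = 6 | 5 = 6
and checking the remaining 48 assignments likewise gives ≥ 4 in every case.

Yes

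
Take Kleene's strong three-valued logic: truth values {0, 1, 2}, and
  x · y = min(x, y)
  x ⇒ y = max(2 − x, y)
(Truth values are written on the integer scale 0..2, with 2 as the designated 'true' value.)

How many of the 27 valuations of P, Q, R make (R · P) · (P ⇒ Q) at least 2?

1

value 2: 1 assignment (counts)
value 1: 9 assignments
value 0: 17 assignments
So 1 of the 27 assignments meets the threshold.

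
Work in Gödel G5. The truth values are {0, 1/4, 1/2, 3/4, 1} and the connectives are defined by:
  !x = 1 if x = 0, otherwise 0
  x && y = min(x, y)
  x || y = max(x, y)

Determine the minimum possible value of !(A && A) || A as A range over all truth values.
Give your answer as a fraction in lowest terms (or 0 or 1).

1/4

Take A = 1/4:
A && A = 1/4 && 1/4 = 1/4
!(A && A) = !1/4 = 0
!(A && A) || A = 0 || 1/4 = 1/4
No assignment yields a value below 1/4, so this is the minimum.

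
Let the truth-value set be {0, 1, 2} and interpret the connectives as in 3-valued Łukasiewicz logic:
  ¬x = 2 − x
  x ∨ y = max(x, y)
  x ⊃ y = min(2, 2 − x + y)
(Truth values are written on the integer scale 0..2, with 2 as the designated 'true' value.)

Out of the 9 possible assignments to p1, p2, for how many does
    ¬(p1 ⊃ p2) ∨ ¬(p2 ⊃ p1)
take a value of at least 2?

2

p1 = 0, p2 = 0 ↦ 0  <
p1 = 0, p2 = 1 ↦ 1  <
p1 = 0, p2 = 2 ↦ 2  ≥
p1 = 1, p2 = 0 ↦ 1  <
p1 = 1, p2 = 1 ↦ 0  <
p1 = 1, p2 = 2 ↦ 1  <
p1 = 2, p2 = 0 ↦ 2  ≥
p1 = 2, p2 = 1 ↦ 1  <
p1 = 2, p2 = 2 ↦ 0  <
So 2 of the 9 assignments meet the threshold.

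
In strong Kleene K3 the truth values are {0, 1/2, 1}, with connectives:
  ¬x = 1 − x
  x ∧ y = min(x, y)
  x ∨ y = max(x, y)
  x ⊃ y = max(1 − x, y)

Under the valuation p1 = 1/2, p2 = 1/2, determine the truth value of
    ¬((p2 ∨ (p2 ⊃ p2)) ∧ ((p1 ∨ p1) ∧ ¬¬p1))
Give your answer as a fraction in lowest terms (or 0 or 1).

1/2

p2 ⊃ p2 = 1/2 ⊃ 1/2 = 1/2
p2 ∨ (p2 ⊃ p2) = 1/2 ∨ 1/2 = 1/2
p1 ∨ p1 = 1/2 ∨ 1/2 = 1/2
¬p1 = ¬1/2 = 1/2
¬¬p1 = ¬1/2 = 1/2
(p1 ∨ p1) ∧ ¬¬p1 = 1/2 ∧ 1/2 = 1/2
(p2 ∨ (p2 ⊃ p2)) ∧ ((p1 ∨ p1) ∧ ¬¬p1) = 1/2 ∧ 1/2 = 1/2
¬((p2 ∨ (p2 ⊃ p2)) ∧ ((p1 ∨ p1) ∧ ¬¬p1)) = ¬1/2 = 1/2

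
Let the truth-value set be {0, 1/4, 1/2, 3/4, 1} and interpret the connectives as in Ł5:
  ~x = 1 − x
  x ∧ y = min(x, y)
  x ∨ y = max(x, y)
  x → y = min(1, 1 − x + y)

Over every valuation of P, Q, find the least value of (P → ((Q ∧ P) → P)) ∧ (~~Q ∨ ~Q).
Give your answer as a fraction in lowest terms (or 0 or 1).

Take P = 0, Q = 1/2:
Q ∧ P = 1/2 ∧ 0 = 0
(Q ∧ P) → P = 0 → 0 = 1
P → ((Q ∧ P) → P) = 0 → 1 = 1
~Q = ~1/2 = 1/2
~~Q = ~1/2 = 1/2
~Q = ~1/2 = 1/2
~~Q ∨ ~Q = 1/2 ∨ 1/2 = 1/2
(P → ((Q ∧ P) → P)) ∧ (~~Q ∨ ~Q) = 1 ∧ 1/2 = 1/2
No assignment yields a value below 1/2, so this is the minimum.

1/2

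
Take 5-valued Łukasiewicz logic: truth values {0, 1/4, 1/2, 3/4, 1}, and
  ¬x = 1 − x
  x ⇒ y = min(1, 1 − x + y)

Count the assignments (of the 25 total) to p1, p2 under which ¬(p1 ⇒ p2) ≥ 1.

value 1: 1 assignment (counts)
value 3/4: 2 assignments
value 1/2: 3 assignments
value 1/4: 4 assignments
value 0: 15 assignments
So 1 of the 25 assignments meets the threshold.

1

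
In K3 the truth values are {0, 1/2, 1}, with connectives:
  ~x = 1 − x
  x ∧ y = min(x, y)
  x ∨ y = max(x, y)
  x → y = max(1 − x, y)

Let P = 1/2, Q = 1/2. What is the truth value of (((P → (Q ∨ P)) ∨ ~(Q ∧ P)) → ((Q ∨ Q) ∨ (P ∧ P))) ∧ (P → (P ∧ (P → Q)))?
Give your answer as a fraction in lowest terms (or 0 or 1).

Q ∨ P = 1/2 ∨ 1/2 = 1/2
P → (Q ∨ P) = 1/2 → 1/2 = 1/2
Q ∧ P = 1/2 ∧ 1/2 = 1/2
~(Q ∧ P) = ~1/2 = 1/2
(P → (Q ∨ P)) ∨ ~(Q ∧ P) = 1/2 ∨ 1/2 = 1/2
Q ∨ Q = 1/2 ∨ 1/2 = 1/2
P ∧ P = 1/2 ∧ 1/2 = 1/2
(Q ∨ Q) ∨ (P ∧ P) = 1/2 ∨ 1/2 = 1/2
((P → (Q ∨ P)) ∨ ~(Q ∧ P)) → ((Q ∨ Q) ∨ (P ∧ P)) = 1/2 → 1/2 = 1/2
P → Q = 1/2 → 1/2 = 1/2
P ∧ (P → Q) = 1/2 ∧ 1/2 = 1/2
P → (P ∧ (P → Q)) = 1/2 → 1/2 = 1/2
(((P → (Q ∨ P)) ∨ ~(Q ∧ P)) → ((Q ∨ Q) ∨ (P ∧ P))) ∧ (P → (P ∧ (P → Q))) = 1/2 ∧ 1/2 = 1/2

1/2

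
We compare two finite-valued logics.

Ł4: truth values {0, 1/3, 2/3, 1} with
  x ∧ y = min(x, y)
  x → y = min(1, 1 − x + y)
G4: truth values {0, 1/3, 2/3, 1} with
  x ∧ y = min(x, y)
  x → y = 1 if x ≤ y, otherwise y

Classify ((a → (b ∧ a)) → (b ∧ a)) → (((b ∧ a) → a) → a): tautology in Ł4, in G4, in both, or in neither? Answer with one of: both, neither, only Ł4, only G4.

In Ł4: every assignment gives 1 — tautology.
In G4: at a = 1/3, b = 0 the value is 1/3 — not a tautology.

only Ł4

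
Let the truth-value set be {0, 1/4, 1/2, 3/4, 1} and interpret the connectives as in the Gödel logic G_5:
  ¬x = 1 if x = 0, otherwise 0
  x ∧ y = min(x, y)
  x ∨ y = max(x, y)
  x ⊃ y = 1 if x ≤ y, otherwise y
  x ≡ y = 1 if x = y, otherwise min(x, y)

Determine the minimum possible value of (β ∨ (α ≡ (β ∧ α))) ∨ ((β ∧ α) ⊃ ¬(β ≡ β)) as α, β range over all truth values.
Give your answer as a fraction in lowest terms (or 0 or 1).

1/4

Take α = 1/2, β = 1/4:
β ∧ α = 1/4 ∧ 1/2 = 1/4
α ≡ (β ∧ α) = 1/2 ≡ 1/4 = 1/4
β ∨ (α ≡ (β ∧ α)) = 1/4 ∨ 1/4 = 1/4
β ∧ α = 1/4 ∧ 1/2 = 1/4
β ≡ β = 1/4 ≡ 1/4 = 1
¬(β ≡ β) = ¬1 = 0
(β ∧ α) ⊃ ¬(β ≡ β) = 1/4 ⊃ 0 = 0
(β ∨ (α ≡ (β ∧ α))) ∨ ((β ∧ α) ⊃ ¬(β ≡ β)) = 1/4 ∨ 0 = 1/4
No assignment yields a value below 1/4, so this is the minimum.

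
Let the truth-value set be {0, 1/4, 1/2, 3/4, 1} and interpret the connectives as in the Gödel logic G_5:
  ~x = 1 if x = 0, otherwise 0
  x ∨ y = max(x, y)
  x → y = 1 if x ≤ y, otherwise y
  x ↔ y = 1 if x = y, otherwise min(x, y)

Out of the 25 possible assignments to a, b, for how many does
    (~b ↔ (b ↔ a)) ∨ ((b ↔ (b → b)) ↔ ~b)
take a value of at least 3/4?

value 1: 5 assignments (counts)
value 0: 20 assignments
So 5 of the 25 assignments meet the threshold.

5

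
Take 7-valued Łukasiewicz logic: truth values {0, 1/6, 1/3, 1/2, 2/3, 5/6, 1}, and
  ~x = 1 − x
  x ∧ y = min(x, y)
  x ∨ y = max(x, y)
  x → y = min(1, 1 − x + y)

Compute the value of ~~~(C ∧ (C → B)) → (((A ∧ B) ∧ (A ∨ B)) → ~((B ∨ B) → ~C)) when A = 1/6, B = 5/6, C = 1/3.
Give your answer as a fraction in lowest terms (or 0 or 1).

C → B = 1/3 → 5/6 = 1
C ∧ (C → B) = 1/3 ∧ 1 = 1/3
~(C ∧ (C → B)) = ~1/3 = 2/3
~~(C ∧ (C → B)) = ~2/3 = 1/3
~~~(C ∧ (C → B)) = ~1/3 = 2/3
A ∧ B = 1/6 ∧ 5/6 = 1/6
A ∨ B = 1/6 ∨ 5/6 = 5/6
(A ∧ B) ∧ (A ∨ B) = 1/6 ∧ 5/6 = 1/6
B ∨ B = 5/6 ∨ 5/6 = 5/6
~C = ~1/3 = 2/3
(B ∨ B) → ~C = 5/6 → 2/3 = 5/6
~((B ∨ B) → ~C) = ~5/6 = 1/6
((A ∧ B) ∧ (A ∨ B)) → ~((B ∨ B) → ~C) = 1/6 → 1/6 = 1
~~~(C ∧ (C → B)) → (((A ∧ B) ∧ (A ∨ B)) → ~((B ∨ B) → ~C)) = 2/3 → 1 = 1

1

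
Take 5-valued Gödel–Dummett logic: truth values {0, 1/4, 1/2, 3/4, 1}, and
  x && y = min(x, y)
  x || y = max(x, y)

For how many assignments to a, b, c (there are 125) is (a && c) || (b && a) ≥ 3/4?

32

value 1: 9 assignments (counts)
value 3/4: 23 assignments (counts)
value 1/2: 31 assignments
value 1/4: 33 assignments
value 0: 29 assignments
So 32 of the 125 assignments meet the threshold.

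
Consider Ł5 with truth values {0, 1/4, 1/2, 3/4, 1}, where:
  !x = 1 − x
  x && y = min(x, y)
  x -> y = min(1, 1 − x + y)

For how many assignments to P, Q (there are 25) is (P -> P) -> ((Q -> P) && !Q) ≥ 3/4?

10

value 1: 5 assignments (counts)
value 3/4: 5 assignments (counts)
value 1/2: 5 assignments
value 1/4: 5 assignments
value 0: 5 assignments
So 10 of the 25 assignments meet the threshold.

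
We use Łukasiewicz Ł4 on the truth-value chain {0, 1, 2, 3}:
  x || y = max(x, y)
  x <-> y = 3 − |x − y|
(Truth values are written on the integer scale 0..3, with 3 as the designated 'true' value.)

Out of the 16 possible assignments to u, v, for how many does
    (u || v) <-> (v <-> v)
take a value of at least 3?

7

u = 0, v = 0 ↦ 0  <
u = 0, v = 1 ↦ 1  <
u = 0, v = 2 ↦ 2  <
u = 0, v = 3 ↦ 3  ≥
u = 1, v = 0 ↦ 1  <
u = 1, v = 1 ↦ 1  <
u = 1, v = 2 ↦ 2  <
u = 1, v = 3 ↦ 3  ≥
u = 2, v = 0 ↦ 2  <
u = 2, v = 1 ↦ 2  <
u = 2, v = 2 ↦ 2  <
u = 2, v = 3 ↦ 3  ≥
u = 3, v = 0 ↦ 3  ≥
u = 3, v = 1 ↦ 3  ≥
u = 3, v = 2 ↦ 3  ≥
u = 3, v = 3 ↦ 3  ≥
So 7 of the 16 assignments meet the threshold.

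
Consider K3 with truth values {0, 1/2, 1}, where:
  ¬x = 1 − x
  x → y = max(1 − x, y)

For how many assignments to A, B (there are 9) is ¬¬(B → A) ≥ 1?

5

A = 0, B = 0 ↦ 1  ≥
A = 0, B = 1/2 ↦ 1/2  <
A = 0, B = 1 ↦ 0  <
A = 1/2, B = 0 ↦ 1  ≥
A = 1/2, B = 1/2 ↦ 1/2  <
A = 1/2, B = 1 ↦ 1/2  <
A = 1, B = 0 ↦ 1  ≥
A = 1, B = 1/2 ↦ 1  ≥
A = 1, B = 1 ↦ 1  ≥
So 5 of the 9 assignments meet the threshold.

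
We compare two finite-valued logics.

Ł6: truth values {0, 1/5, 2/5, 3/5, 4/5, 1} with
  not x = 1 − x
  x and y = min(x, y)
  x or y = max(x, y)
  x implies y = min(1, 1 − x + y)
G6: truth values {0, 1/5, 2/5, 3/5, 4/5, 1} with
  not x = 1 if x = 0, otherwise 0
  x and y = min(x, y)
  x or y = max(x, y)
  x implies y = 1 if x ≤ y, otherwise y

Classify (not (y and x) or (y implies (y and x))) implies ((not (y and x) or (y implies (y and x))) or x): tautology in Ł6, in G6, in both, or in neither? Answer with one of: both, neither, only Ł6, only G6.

both

In Ł6: every assignment gives 1 — tautology.
In G6: every assignment gives 1 — tautology.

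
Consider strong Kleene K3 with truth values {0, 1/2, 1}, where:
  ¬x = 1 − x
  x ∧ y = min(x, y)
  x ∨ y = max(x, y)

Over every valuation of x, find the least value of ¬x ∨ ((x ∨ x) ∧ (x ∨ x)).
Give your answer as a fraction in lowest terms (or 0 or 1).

Take x = 1/2:
¬x = ¬1/2 = 1/2
x ∨ x = 1/2 ∨ 1/2 = 1/2
x ∨ x = 1/2 ∨ 1/2 = 1/2
(x ∨ x) ∧ (x ∨ x) = 1/2 ∧ 1/2 = 1/2
¬x ∨ ((x ∨ x) ∧ (x ∨ x)) = 1/2 ∨ 1/2 = 1/2
No assignment yields a value below 1/2, so this is the minimum.

1/2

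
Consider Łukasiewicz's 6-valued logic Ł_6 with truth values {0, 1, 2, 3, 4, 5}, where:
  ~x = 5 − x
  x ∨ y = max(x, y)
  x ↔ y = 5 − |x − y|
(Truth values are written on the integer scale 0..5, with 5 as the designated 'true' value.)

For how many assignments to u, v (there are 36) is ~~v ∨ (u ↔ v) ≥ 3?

30

value 5: 11 assignments (counts)
value 4: 12 assignments (counts)
value 3: 7 assignments (counts)
value 2: 3 assignments
value 1: 2 assignments
value 0: 1 assignment
So 30 of the 36 assignments meet the threshold.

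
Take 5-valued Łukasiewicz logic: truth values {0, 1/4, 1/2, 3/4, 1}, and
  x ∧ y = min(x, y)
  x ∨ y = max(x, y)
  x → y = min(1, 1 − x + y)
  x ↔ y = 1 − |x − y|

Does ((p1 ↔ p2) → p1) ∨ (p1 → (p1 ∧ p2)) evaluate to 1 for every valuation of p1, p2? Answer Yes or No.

Counterexample: take p1 = 1/4, p2 = 0.
p1 ↔ p2 = 1/4 ↔ 0 = 3/4
(p1 ↔ p2) → p1 = 3/4 → 1/4 = 1/2
p1 ∧ p2 = 1/4 ∧ 0 = 0
p1 → (p1 ∧ p2) = 1/4 → 0 = 3/4
((p1 ↔ p2) → p1) ∨ (p1 → (p1 ∧ p2)) = 1/2 ∨ 3/4 = 3/4
This gives 3/4 ≠ 1.

No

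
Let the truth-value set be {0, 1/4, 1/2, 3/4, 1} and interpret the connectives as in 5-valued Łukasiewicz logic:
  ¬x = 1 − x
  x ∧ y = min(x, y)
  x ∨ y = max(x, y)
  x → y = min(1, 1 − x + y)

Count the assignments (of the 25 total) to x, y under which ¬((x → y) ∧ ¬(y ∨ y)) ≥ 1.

6

value 1: 6 assignments (counts)
value 3/4: 7 assignments
value 1/2: 7 assignments
value 1/4: 4 assignments
value 0: 1 assignment
So 6 of the 25 assignments meet the threshold.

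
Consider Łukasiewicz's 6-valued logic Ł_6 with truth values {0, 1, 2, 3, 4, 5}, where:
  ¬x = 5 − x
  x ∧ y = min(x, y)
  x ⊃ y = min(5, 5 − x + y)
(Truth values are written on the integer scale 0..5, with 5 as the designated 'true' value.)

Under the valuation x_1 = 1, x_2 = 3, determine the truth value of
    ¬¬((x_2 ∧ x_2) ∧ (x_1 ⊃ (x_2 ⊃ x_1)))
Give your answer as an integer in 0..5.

x_2 ∧ x_2 = 3 ∧ 3 = 3
x_2 ⊃ x_1 = 3 ⊃ 1 = 3
x_1 ⊃ (x_2 ⊃ x_1) = 1 ⊃ 3 = 5
(x_2 ∧ x_2) ∧ (x_1 ⊃ (x_2 ⊃ x_1)) = 3 ∧ 5 = 3
¬((x_2 ∧ x_2) ∧ (x_1 ⊃ (x_2 ⊃ x_1))) = ¬3 = 2
¬¬((x_2 ∧ x_2) ∧ (x_1 ⊃ (x_2 ⊃ x_1))) = ¬2 = 3

3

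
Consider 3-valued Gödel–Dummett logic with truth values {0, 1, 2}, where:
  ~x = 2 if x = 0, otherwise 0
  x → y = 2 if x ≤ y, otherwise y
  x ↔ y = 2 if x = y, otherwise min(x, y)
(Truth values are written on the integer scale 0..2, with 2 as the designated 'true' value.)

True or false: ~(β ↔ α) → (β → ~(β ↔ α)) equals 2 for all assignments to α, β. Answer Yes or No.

Yes

α = 0, β = 0 ↦ 2
α = 0, β = 1 ↦ 2
α = 0, β = 2 ↦ 2
α = 1, β = 0 ↦ 2
α = 1, β = 1 ↦ 2
α = 1, β = 2 ↦ 2
α = 2, β = 0 ↦ 2
α = 2, β = 1 ↦ 2
α = 2, β = 2 ↦ 2
Every assignment gives a value ≥ 2.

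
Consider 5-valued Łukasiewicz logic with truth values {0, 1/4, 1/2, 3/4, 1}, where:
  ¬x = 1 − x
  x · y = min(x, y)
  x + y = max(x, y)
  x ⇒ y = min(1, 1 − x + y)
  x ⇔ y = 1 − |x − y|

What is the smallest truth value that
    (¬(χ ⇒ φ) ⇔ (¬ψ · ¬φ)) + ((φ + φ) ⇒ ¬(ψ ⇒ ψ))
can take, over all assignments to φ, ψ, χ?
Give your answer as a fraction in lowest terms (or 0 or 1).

1/2

Take φ = 1/2, ψ = 0, χ = 0:
χ ⇒ φ = 0 ⇒ 1/2 = 1
¬(χ ⇒ φ) = ¬1 = 0
¬ψ = ¬0 = 1
¬φ = ¬1/2 = 1/2
¬ψ · ¬φ = 1 · 1/2 = 1/2
¬(χ ⇒ φ) ⇔ (¬ψ · ¬φ) = 0 ⇔ 1/2 = 1/2
φ + φ = 1/2 + 1/2 = 1/2
ψ ⇒ ψ = 0 ⇒ 0 = 1
¬(ψ ⇒ ψ) = ¬1 = 0
(φ + φ) ⇒ ¬(ψ ⇒ ψ) = 1/2 ⇒ 0 = 1/2
(¬(χ ⇒ φ) ⇔ (¬ψ · ¬φ)) + ((φ + φ) ⇒ ¬(ψ ⇒ ψ)) = 1/2 + 1/2 = 1/2
No assignment yields a value below 1/2, so this is the minimum.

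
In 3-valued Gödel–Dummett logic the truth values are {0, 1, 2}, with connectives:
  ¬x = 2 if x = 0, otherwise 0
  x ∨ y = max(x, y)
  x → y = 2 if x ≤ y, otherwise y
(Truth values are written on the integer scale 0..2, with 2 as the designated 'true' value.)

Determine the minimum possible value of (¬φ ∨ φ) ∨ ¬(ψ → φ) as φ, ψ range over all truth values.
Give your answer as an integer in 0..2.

Take φ = 1, ψ = 0:
¬φ = ¬1 = 0
¬φ ∨ φ = 0 ∨ 1 = 1
ψ → φ = 0 → 1 = 2
¬(ψ → φ) = ¬2 = 0
(¬φ ∨ φ) ∨ ¬(ψ → φ) = 1 ∨ 0 = 1
No assignment yields a value below 1, so this is the minimum.

1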